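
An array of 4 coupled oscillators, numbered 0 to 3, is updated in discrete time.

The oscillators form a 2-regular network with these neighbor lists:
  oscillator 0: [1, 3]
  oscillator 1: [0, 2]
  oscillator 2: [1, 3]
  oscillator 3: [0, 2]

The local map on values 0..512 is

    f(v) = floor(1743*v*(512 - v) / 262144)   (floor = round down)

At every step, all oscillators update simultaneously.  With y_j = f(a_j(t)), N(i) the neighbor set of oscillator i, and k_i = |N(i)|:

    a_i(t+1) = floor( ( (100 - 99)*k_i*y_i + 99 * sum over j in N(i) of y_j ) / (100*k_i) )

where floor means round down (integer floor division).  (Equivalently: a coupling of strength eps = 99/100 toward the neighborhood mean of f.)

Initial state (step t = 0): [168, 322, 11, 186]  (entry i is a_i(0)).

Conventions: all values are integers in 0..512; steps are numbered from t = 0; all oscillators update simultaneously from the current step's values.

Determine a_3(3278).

Simulating step by step:
t=0: [168, 322, 11, 186]
t=1: [404, 211, 400, 211]
t=2: [420, 294, 420, 294]
t=3: [424, 257, 424, 257]
t=4: [433, 249, 433, 249]
t=5: [432, 229, 432, 229]
t=6: [427, 231, 427, 231]
t=7: [429, 242, 429, 242]
t=8: [432, 237, 432, 237]
t=9: [430, 231, 430, 231]
t=10: [429, 235, 429, 235]
t=11: [430, 237, 430, 237]
t=12: [431, 235, 431, 235]
t=13: [430, 234, 430, 234]
t=14: [430, 235, 430, 235]
t=15: [430, 235, 430, 235]

Answer: a_3(3278) = 235
Key observation: The state at step 14, [430, 235, 430, 235], reappears at step 15: the system is in a cycle of period 1 from step 14 on.  Therefore the state at step 3278 equals the state at step 14 + ((3278 - 14) mod 1) = 14, which is [430, 235, 430, 235].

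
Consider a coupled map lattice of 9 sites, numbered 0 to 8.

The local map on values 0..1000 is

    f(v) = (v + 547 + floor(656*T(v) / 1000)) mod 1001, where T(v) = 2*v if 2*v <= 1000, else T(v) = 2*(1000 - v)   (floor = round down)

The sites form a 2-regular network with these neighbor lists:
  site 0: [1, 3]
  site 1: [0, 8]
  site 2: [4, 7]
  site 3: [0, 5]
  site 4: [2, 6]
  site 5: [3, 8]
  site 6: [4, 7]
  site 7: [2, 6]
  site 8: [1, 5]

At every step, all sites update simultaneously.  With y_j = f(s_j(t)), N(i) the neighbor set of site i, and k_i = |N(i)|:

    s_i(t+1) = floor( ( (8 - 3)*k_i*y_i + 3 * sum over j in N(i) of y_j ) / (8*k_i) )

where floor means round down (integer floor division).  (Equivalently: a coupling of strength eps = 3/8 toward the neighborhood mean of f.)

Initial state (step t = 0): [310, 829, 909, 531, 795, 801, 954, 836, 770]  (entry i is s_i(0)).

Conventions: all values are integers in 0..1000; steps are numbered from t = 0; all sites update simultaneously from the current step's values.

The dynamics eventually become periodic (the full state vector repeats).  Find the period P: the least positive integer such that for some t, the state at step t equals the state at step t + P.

Simulating step by step:
t=0: [310, 829, 909, 531, 795, 801, 954, 836, 770]
t=1: [405, 539, 584, 595, 593, 625, 576, 585, 611]
t=2: [556, 646, 674, 634, 673, 665, 676, 675, 670]
t=3: [674, 659, 647, 662, 647, 651, 647, 647, 649]
t=4: [648, 651, 656, 650, 656, 653, 656, 656, 654]
t=5: [654, 654, 653, 654, 653, 654, 653, 653, 653]
t=6: [653, 653, 654, 653, 654, 653, 654, 654, 653]
t=7: [654, 654, 653, 654, 653, 654, 653, 653, 654]
t=8: [653, 653, 654, 653, 654, 653, 654, 654, 653]

Answer: 2
Key observation: The state at step 6, [653, 653, 654, 653, 654, 653, 654, 654, 653], reappears at step 8 — and no state repeats earlier — so the cycle the system enters has period 2.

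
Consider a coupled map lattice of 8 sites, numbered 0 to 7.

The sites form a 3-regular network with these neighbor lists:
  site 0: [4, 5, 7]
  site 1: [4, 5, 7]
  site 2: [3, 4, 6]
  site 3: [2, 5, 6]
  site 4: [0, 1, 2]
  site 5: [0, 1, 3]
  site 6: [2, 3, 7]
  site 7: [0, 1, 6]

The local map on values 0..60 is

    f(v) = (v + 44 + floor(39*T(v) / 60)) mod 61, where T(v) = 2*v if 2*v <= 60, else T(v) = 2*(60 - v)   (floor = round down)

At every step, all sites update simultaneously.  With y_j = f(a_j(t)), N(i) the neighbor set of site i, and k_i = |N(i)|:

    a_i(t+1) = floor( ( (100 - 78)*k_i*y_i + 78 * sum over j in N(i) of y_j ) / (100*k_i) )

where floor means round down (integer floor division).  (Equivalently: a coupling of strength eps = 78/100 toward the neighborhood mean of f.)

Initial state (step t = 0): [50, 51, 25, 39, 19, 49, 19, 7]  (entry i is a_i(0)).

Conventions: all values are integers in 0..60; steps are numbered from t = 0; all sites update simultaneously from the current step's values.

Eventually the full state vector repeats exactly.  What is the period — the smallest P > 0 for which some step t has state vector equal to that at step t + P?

Simulating step by step:
t=0: [50, 51, 25, 39, 19, 49, 19, 7]
t=1: [44, 44, 35, 39, 39, 46, 44, 43]
t=2: [47, 47, 48, 48, 48, 47, 48, 47]
t=3: [46, 46, 46, 46, 46, 46, 46, 46]
t=4: [47, 47, 47, 47, 47, 47, 47, 47]
t=5: [46, 46, 46, 46, 46, 46, 46, 46]

Answer: 2
Key observation: The state at step 3, [46, 46, 46, 46, 46, 46, 46, 46], reappears at step 5 — and no state repeats earlier — so the cycle the system enters has period 2.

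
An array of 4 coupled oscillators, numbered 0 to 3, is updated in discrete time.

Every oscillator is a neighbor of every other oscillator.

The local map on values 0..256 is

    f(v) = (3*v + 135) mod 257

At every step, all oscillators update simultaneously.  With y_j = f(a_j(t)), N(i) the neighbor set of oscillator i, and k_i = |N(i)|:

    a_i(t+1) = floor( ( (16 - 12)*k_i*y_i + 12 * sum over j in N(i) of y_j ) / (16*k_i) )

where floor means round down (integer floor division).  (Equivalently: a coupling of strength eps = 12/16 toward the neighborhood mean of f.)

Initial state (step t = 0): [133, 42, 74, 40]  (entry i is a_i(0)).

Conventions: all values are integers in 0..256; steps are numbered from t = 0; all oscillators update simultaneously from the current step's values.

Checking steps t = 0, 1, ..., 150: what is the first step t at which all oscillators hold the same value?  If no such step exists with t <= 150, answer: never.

Simulating step by step:
t=0: [133, 42, 74, 40]  (not all equal)
t=1: [94, 94, 94, 94]  (all equal)

Answer: 1
Key observation: Synchronization is absorbing here: once all oscillators are equal they stay equal, and step 1 is the first all-equal step.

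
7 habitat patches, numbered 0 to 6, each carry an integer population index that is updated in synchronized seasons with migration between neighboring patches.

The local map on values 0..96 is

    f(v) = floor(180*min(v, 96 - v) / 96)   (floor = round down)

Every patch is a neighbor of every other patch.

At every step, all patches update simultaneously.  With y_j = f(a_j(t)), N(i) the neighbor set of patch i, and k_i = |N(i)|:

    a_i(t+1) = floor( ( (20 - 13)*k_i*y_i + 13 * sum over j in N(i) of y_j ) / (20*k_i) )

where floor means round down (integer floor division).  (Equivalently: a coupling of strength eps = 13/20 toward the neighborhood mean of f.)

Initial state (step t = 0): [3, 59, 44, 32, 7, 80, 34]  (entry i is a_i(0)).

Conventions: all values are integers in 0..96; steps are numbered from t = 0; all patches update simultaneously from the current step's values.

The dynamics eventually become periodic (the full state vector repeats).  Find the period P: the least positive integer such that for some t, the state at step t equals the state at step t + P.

Simulating step by step:
t=0: [3, 59, 44, 32, 7, 80, 34]
t=1: [36, 51, 54, 49, 38, 42, 50]
t=2: [75, 80, 78, 81, 76, 78, 80]
t=3: [34, 32, 32, 31, 33, 32, 32]
t=4: [60, 60, 60, 59, 60, 60, 60]
t=5: [67, 67, 67, 67, 67, 67, 67]
t=6: [54, 54, 54, 54, 54, 54, 54]
t=7: [78, 78, 78, 78, 78, 78, 78]
t=8: [33, 33, 33, 33, 33, 33, 33]
t=9: [61, 61, 61, 61, 61, 61, 61]
t=10: [65, 65, 65, 65, 65, 65, 65]
t=11: [58, 58, 58, 58, 58, 58, 58]
t=12: [71, 71, 71, 71, 71, 71, 71]
t=13: [46, 46, 46, 46, 46, 46, 46]
t=14: [86, 86, 86, 86, 86, 86, 86]
t=15: [18, 18, 18, 18, 18, 18, 18]
t=16: [33, 33, 33, 33, 33, 33, 33]

Answer: 8
Key observation: The state at step 8, [33, 33, 33, 33, 33, 33, 33], reappears at step 16 — and no state repeats earlier — so the cycle the system enters has period 8.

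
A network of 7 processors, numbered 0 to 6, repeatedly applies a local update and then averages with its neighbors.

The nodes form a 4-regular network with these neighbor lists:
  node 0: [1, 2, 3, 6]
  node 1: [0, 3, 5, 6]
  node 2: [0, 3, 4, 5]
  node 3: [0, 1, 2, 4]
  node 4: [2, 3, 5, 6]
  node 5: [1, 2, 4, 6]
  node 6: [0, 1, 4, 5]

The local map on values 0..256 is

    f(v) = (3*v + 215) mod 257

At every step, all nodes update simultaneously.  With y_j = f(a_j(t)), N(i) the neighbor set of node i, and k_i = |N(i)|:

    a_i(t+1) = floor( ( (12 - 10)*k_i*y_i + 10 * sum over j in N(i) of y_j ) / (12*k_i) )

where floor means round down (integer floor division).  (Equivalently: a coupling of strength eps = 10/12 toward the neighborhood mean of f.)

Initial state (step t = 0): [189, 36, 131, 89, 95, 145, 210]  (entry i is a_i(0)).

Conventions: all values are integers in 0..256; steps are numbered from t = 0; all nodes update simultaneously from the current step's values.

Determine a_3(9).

Answer: a_3(9) = 110

Derivation:
t=0: [189, 36, 131, 89, 95, 145, 210]
t=1: [97, 103, 143, 123, 150, 122, 107]
t=2: [89, 86, 133, 124, 85, 76, 103]
t=3: [120, 138, 161, 169, 112, 143, 176]
t=4: [163, 150, 121, 117, 162, 139, 109]
t=5: [93, 106, 124, 132, 85, 109, 139]
t=6: [103, 103, 131, 129, 101, 92, 123]
t=7: [56, 85, 85, 39, 101, 76, 65]
t=8: [157, 148, 116, 128, 131, 152, 135]
t=9: [108, 132, 114, 110, 98, 108, 136]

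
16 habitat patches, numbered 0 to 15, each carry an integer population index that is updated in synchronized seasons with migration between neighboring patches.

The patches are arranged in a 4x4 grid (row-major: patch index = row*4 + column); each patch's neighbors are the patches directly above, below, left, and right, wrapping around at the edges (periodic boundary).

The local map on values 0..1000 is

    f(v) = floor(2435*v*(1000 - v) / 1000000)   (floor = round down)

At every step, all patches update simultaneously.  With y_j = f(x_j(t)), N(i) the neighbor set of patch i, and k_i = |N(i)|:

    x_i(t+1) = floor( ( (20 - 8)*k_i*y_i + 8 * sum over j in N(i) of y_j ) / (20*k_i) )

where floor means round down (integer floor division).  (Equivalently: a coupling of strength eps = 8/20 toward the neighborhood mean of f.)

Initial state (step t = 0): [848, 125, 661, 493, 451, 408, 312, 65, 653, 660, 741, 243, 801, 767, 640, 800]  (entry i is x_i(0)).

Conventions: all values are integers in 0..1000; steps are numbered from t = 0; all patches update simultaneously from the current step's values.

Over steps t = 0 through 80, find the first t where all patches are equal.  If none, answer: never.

Answer: 6
Key observation: Synchronization is absorbing here: once all patches are equal they stay equal, and step 6 is the first all-equal step.

Derivation:
t=0: [848, 125, 661, 493, 451, 408, 312, 65, 653, 660, 741, 243, 801, 767, 640, 800]  (not all equal)
t=1: [374, 347, 522, 504, 521, 546, 487, 306, 528, 531, 487, 423, 401, 437, 520, 433]  (not all equal)
t=2: [577, 568, 601, 593, 593, 599, 598, 551, 602, 605, 606, 589, 587, 594, 605, 597]  (not all equal)
t=3: [592, 593, 584, 588, 588, 585, 586, 596, 584, 582, 582, 588, 588, 587, 582, 585]  (not all equal)
t=4: [588, 588, 590, 589, 589, 590, 590, 587, 590, 591, 591, 589, 589, 590, 591, 590]  (not all equal)
t=5: [589, 589, 588, 589, 589, 588, 589, 589, 588, 588, 588, 589, 589, 588, 588, 588]  (not all equal)
t=6: [589, 589, 589, 589, 589, 589, 589, 589, 589, 589, 589, 589, 589, 589, 589, 589]  (all equal)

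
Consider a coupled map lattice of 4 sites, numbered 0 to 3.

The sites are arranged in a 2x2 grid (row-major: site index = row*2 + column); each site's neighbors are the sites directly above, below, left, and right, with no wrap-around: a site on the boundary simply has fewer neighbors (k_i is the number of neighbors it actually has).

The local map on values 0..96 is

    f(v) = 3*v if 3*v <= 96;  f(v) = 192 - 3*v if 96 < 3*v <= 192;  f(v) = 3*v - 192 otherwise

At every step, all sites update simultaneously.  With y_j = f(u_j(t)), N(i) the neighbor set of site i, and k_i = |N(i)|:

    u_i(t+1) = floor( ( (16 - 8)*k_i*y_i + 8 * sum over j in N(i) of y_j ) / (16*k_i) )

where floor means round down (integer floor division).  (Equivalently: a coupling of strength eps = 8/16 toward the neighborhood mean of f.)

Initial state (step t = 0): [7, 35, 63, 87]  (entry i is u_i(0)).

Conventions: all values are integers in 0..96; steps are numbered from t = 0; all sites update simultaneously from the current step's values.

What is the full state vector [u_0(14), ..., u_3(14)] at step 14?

Simulating step by step:
t=0: [7, 35, 63, 87]
t=1: [33, 66, 24, 57]
t=2: [66, 31, 64, 30]
t=3: [26, 70, 24, 68]
t=4: [61, 31, 58, 28]
t=5: [32, 69, 32, 69]
t=6: [75, 35, 75, 35]
t=7: [46, 73, 46, 73]
t=8: [47, 33, 47, 33]
t=9: [61, 82, 61, 82]
t=10: [20, 42, 20, 42]
t=11: [61, 64, 61, 64]
t=12: [6, 2, 6, 2]
t=13: [15, 9, 15, 9]
t=14: [40, 31, 40, 31]

Answer: [40, 31, 40, 31]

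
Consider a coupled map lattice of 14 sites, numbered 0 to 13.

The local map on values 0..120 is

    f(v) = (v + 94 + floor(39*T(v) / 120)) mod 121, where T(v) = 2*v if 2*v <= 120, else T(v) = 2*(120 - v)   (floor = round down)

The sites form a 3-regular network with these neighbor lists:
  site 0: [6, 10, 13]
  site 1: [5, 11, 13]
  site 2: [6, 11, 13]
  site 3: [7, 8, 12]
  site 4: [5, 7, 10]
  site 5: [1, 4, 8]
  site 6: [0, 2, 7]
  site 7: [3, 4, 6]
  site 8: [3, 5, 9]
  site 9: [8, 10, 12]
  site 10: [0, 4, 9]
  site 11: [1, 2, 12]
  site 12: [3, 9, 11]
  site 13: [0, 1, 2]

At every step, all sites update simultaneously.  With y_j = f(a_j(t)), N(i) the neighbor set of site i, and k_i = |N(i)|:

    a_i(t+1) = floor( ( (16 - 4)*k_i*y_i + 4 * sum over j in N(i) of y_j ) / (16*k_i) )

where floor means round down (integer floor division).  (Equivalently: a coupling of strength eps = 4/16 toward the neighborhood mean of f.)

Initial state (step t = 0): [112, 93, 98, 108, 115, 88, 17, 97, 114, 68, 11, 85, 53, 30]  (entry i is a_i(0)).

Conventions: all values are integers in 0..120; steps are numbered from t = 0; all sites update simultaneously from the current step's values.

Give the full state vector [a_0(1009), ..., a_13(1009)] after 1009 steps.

Answer: [77, 77, 77, 77, 77, 77, 77, 77, 77, 77, 77, 77, 77, 77]
Key observation: The state at step 10, [77, 77, 77, 77, 77, 77, 77, 77, 77, 77, 77, 77, 77, 77], reappears at step 11: the system is in a cycle of period 1 from step 10 on.  Therefore the state at step 1009 equals the state at step 10 + ((1009 - 10) mod 1) = 10, which is [77, 77, 77, 77, 77, 77, 77, 77, 77, 77, 77, 77, 77, 77].

Derivation:
t=0: [112, 93, 98, 108, 115, 88, 17, 97, 114, 68, 11, 85, 53, 30]
t=1: [78, 77, 72, 85, 91, 82, 22, 78, 87, 77, 105, 79, 65, 38]
t=2: [69, 73, 67, 79, 81, 79, 26, 72, 80, 77, 85, 77, 74, 45]
t=3: [68, 73, 67, 77, 78, 78, 30, 71, 78, 77, 79, 76, 76, 54]
t=4: [69, 75, 68, 76, 77, 77, 35, 71, 77, 77, 77, 76, 77, 65]
t=5: [71, 76, 70, 76, 76, 77, 41, 71, 77, 77, 76, 76, 77, 73]
t=6: [72, 76, 72, 76, 76, 77, 48, 72, 77, 77, 76, 76, 77, 75]
t=7: [74, 77, 74, 76, 76, 77, 58, 74, 77, 77, 76, 76, 77, 76]
t=8: [75, 77, 75, 76, 76, 77, 70, 75, 77, 77, 76, 76, 77, 76]
t=9: [76, 77, 76, 77, 77, 77, 75, 76, 77, 77, 77, 77, 77, 77]
t=10: [77, 77, 77, 77, 77, 77, 77, 77, 77, 77, 77, 77, 77, 77]
t=11: [77, 77, 77, 77, 77, 77, 77, 77, 77, 77, 77, 77, 77, 77]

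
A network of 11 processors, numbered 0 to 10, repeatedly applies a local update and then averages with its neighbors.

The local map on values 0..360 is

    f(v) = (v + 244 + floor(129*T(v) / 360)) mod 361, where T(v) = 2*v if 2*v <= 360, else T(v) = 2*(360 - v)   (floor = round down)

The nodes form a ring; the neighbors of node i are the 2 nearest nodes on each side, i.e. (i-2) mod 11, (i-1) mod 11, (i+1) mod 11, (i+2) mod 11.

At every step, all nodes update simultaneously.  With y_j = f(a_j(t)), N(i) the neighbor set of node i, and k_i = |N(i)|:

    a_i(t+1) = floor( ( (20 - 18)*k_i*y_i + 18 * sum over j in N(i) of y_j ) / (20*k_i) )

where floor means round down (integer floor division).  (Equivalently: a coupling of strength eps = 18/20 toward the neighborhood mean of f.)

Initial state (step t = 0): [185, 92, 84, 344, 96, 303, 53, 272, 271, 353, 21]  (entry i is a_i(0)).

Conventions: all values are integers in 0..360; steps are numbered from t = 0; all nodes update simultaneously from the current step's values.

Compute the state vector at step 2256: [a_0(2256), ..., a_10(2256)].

Simulating step by step:
t=0: [185, 92, 84, 344, 96, 303, 53, 272, 271, 353, 21]
t=1: [151, 170, 119, 100, 190, 210, 192, 250, 263, 228, 183]
t=2: [162, 124, 135, 152, 140, 167, 204, 204, 202, 191, 184]
t=3: [150, 146, 128, 127, 152, 165, 174, 190, 196, 188, 165]
t=4: [147, 127, 126, 132, 138, 155, 175, 185, 184, 176, 165]
t=5: [137, 124, 114, 116, 133, 150, 165, 179, 182, 173, 154]
t=6: [124, 105, 99, 103, 115, 137, 159, 171, 172, 163, 146]
t=7: [101, 82, 72, 76, 94, 117, 139, 155, 158, 147, 125]
t=8: [64, 41, 31, 36, 54, 81, 108, 125, 128, 116, 92]
t=9: [200, 255, 324, 248, 189, 183, 132, 71, 74, 141, 195]
t=10: [192, 209, 206, 208, 186, 135, 100, 98, 98, 104, 142]
t=11: [151, 181, 196, 178, 146, 123, 97, 68, 70, 101, 126]
t=12: [136, 159, 166, 157, 131, 173, 137, 81, 127, 141, 98]
t=13: [123, 124, 135, 152, 149, 107, 103, 119, 81, 77, 116]
t=14: [78, 106, 117, 107, 99, 102, 76, 45, 56, 65, 59]
t=15: [192, 121, 52, 64, 54, 107, 174, 204, 266, 265, 208]
t=16: [208, 252, 252, 220, 243, 246, 201, 172, 200, 203, 181]
t=17: [203, 202, 206, 209, 205, 198, 198, 198, 191, 192, 200]
t=18: [197, 198, 198, 198, 198, 198, 197, 196, 196, 196, 196]
t=19: [196, 196, 196, 197, 196, 196, 196, 196, 196, 196, 196]
t=20: [196, 196, 196, 196, 196, 196, 196, 196, 196, 196, 196]
t=21: [196, 196, 196, 196, 196, 196, 196, 196, 196, 196, 196]

Answer: [196, 196, 196, 196, 196, 196, 196, 196, 196, 196, 196]
Key observation: The state at step 20, [196, 196, 196, 196, 196, 196, 196, 196, 196, 196, 196], reappears at step 21: the system is in a cycle of period 1 from step 20 on.  Therefore the state at step 2256 equals the state at step 20 + ((2256 - 20) mod 1) = 20, which is [196, 196, 196, 196, 196, 196, 196, 196, 196, 196, 196].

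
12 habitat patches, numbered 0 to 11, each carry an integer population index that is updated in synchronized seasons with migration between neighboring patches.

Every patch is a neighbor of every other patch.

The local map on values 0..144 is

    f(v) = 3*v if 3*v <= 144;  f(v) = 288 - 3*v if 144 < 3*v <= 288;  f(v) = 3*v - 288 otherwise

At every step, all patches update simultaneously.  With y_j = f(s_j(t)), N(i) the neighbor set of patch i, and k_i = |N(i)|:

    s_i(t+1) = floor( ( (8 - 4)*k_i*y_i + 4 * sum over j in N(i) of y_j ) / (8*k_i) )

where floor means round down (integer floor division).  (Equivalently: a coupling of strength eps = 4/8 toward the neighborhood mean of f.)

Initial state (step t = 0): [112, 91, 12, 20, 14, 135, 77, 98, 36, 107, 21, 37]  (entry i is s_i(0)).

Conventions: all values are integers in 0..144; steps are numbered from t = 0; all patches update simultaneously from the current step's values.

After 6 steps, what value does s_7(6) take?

Simulating step by step:
t=0: [112, 91, 12, 20, 14, 135, 77, 98, 36, 107, 21, 37]
t=1: [53, 38, 48, 58, 50, 84, 57, 34, 80, 46, 60, 82]
t=2: [114, 107, 121, 107, 118, 72, 109, 102, 77, 118, 105, 75]
t=3: [51, 42, 61, 42, 57, 60, 45, 35, 53, 57, 39, 56]
t=4: [126, 122, 113, 122, 118, 114, 126, 113, 124, 118, 118, 120]
t=5: [79, 73, 61, 73, 68, 63, 79, 61, 76, 68, 68, 71]
t=6: [65, 73, 90, 73, 80, 87, 65, 90, 69, 80, 80, 76]

Answer: s_7(6) = 90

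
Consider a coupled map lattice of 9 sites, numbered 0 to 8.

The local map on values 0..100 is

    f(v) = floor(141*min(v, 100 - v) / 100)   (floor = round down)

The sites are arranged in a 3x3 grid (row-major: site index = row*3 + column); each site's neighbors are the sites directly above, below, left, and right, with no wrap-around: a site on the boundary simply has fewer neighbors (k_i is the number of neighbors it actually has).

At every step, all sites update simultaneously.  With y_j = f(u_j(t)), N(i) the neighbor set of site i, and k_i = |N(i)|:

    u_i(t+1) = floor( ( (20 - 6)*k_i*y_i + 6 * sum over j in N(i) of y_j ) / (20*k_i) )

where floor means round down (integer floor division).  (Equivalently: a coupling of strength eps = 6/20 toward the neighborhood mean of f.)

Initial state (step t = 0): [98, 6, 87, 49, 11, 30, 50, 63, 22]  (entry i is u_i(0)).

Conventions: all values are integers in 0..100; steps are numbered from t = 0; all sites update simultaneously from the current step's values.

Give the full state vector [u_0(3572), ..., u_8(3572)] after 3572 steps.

Simulating step by step:
t=0: [98, 6, 87, 49, 11, 30, 50, 63, 22]
t=1: [12, 9, 20, 57, 23, 35, 67, 48, 35]
t=2: [22, 16, 28, 51, 36, 45, 51, 59, 51]
t=3: [35, 27, 40, 63, 50, 59, 67, 58, 66]
t=4: [47, 44, 53, 52, 64, 57, 48, 57, 50]
t=5: [65, 61, 64, 65, 53, 60, 65, 60, 67]
t=6: [49, 54, 51, 50, 62, 55, 50, 55, 49]
t=7: [68, 63, 67, 68, 56, 63, 68, 63, 67]
t=8: [46, 51, 47, 46, 58, 51, 46, 51, 47]
t=9: [64, 67, 66, 63, 61, 67, 64, 67, 66]
t=10: [49, 47, 46, 51, 52, 47, 49, 47, 46]
t=11: [68, 66, 64, 68, 66, 65, 68, 66, 64]
t=12: [45, 47, 49, 45, 47, 49, 45, 47, 49]
t=13: [63, 66, 68, 63, 66, 68, 63, 66, 68]
t=14: [51, 47, 45, 51, 47, 45, 51, 47, 45]
t=15: [68, 66, 63, 68, 66, 63, 68, 66, 63]
t=16: [45, 47, 51, 45, 47, 51, 45, 47, 51]
t=17: [63, 66, 68, 63, 66, 68, 63, 66, 68]

Answer: [45, 47, 51, 45, 47, 51, 45, 47, 51]
Key observation: The state at step 13, [63, 66, 68, 63, 66, 68, 63, 66, 68], reappears at step 17: the system is in a cycle of period 4 from step 13 on.  Therefore the state at step 3572 equals the state at step 13 + ((3572 - 13) mod 4) = 16, which is [45, 47, 51, 45, 47, 51, 45, 47, 51].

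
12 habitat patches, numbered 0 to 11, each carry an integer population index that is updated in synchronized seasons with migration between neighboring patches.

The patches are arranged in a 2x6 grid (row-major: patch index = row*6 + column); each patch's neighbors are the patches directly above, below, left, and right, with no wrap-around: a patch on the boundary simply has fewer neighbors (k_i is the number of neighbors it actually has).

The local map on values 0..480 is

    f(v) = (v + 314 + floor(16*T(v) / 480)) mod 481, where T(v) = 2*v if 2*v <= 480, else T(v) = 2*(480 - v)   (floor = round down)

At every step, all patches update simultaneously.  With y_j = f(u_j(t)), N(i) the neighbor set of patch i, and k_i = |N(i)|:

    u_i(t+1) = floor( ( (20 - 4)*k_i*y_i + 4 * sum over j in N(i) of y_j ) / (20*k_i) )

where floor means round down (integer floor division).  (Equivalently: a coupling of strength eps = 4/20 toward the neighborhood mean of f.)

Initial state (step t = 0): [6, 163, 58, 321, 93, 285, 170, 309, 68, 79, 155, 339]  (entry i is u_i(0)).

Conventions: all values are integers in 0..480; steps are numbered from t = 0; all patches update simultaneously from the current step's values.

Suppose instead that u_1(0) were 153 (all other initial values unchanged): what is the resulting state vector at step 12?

Simulating step by step:
t=0: [6, 153, 58, 321, 93, 285, 170, 309, 68, 79, 155, 339]
t=1: [305, 438, 368, 210, 382, 164, 58, 180, 370, 387, 449, 205]
t=2: [184, 243, 202, 89, 200, 32, 317, 77, 198, 217, 260, 69]
t=3: [48, 104, 74, 336, 94, 321, 170, 336, 69, 88, 118, 355]
t=4: [335, 401, 379, 223, 383, 192, 65, 197, 374, 392, 419, 217]
t=5: [203, 220, 209, 100, 201, 58, 328, 90, 203, 220, 239, 80]
t=6: [63, 87, 79, 347, 96, 344, 182, 347, 74, 90, 103, 365]
t=7: [348, 389, 384, 232, 385, 210, 78, 205, 380, 394, 407, 224]
t=8: [213, 213, 213, 109, 204, 75, 341, 97, 208, 221, 230, 86]
t=9: [72, 83, 84, 355, 100, 360, 194, 353, 79, 91, 97, 371]
t=10: [356, 387, 388, 239, 390, 223, 89, 211, 385, 396, 403, 230]
t=11: [221, 212, 217, 115, 209, 86, 351, 103, 213, 224, 228, 93]
t=12: [79, 84, 88, 361, 105, 370, 202, 359, 85, 94, 96, 378]

Answer: [79, 84, 88, 361, 105, 370, 202, 359, 85, 94, 96, 378]
Key observation: This trace re-runs the system from the modified initial state.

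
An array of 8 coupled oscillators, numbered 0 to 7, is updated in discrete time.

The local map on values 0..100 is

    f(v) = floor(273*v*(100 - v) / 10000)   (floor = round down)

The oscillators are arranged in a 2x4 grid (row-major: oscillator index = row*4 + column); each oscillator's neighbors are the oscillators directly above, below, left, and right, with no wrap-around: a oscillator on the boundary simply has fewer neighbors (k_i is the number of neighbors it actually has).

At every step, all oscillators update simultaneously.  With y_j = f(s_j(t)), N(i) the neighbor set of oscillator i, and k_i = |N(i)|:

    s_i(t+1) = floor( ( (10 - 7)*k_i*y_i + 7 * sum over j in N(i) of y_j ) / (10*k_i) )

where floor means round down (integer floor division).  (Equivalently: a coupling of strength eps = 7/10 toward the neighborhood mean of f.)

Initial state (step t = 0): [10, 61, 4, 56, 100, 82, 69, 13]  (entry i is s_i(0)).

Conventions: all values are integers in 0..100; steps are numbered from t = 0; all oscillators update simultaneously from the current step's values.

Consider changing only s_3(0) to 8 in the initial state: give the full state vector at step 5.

Simulating step by step:
t=0: [10, 61, 4, 8, 100, 82, 69, 13]
t=1: [29, 36, 36, 20, 22, 40, 36, 36]
t=2: [54, 61, 57, 56, 56, 59, 62, 55]
t=3: [65, 65, 65, 66, 66, 65, 65, 65]
t=4: [61, 62, 61, 61, 61, 61, 62, 61]
t=5: [64, 64, 64, 64, 64, 64, 64, 64]

Answer: [64, 64, 64, 64, 64, 64, 64, 64]
Key observation: This trace re-runs the system from the modified initial state.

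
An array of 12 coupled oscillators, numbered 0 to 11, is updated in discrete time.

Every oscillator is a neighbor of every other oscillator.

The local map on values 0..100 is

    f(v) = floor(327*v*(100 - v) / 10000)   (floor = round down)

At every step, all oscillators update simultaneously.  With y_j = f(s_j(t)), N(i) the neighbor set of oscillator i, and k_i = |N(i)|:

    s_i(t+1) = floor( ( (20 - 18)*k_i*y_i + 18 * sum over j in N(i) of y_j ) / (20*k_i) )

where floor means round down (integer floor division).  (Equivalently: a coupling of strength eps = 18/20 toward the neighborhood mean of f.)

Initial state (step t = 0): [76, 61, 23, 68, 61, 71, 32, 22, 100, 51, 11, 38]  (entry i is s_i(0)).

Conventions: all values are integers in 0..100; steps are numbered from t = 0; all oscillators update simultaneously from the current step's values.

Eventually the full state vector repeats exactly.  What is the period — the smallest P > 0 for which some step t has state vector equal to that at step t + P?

Answer: 2
Key observation: The state at step 6, [81, 81, 81, 81, 81, 81, 81, 81, 81, 81, 81, 81], reappears at step 8 — and no state repeats earlier — so the cycle the system enters has period 2.

Derivation:
t=0: [76, 61, 23, 68, 61, 71, 32, 22, 100, 51, 11, 38]
t=1: [60, 60, 60, 60, 60, 60, 60, 60, 59, 60, 59, 60]
t=2: [78, 78, 78, 78, 78, 78, 78, 78, 78, 78, 78, 78]
t=3: [56, 56, 56, 56, 56, 56, 56, 56, 56, 56, 56, 56]
t=4: [80, 80, 80, 80, 80, 80, 80, 80, 80, 80, 80, 80]
t=5: [52, 52, 52, 52, 52, 52, 52, 52, 52, 52, 52, 52]
t=6: [81, 81, 81, 81, 81, 81, 81, 81, 81, 81, 81, 81]
t=7: [50, 50, 50, 50, 50, 50, 50, 50, 50, 50, 50, 50]
t=8: [81, 81, 81, 81, 81, 81, 81, 81, 81, 81, 81, 81]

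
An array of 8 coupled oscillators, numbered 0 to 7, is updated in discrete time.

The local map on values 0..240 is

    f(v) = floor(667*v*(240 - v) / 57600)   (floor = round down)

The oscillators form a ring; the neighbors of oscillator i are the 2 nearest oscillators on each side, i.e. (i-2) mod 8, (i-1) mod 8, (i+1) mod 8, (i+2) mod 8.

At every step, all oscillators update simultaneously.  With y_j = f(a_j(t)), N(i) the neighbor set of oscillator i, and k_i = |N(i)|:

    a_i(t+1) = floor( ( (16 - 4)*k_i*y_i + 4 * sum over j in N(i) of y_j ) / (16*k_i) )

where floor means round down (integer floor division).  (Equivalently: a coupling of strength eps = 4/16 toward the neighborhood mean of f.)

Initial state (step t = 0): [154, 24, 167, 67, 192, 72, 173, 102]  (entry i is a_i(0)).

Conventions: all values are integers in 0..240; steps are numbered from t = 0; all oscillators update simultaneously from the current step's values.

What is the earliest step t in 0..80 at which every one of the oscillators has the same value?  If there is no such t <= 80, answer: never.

Simulating step by step:
t=0: [154, 24, 167, 67, 192, 72, 173, 102]  (not all equal)
t=1: [145, 81, 134, 128, 113, 138, 135, 151]  (not all equal)
t=2: [158, 152, 163, 164, 165, 162, 163, 155]  (not all equal)
t=3: [149, 152, 145, 144, 143, 146, 145, 151]  (not all equal)
t=4: [156, 154, 158, 159, 159, 158, 158, 155]  (not all equal)
t=5: [151, 152, 150, 149, 149, 150, 150, 151]  (not all equal)
t=6: [155, 154, 155, 156, 156, 156, 155, 155]  (not all equal)
t=7: [152, 152, 151, 151, 151, 151, 151, 152]  (not all equal)
t=8: [154, 154, 154, 154, 155, 154, 154, 154]  (not all equal)
t=9: [153, 153, 152, 152, 152, 152, 152, 153]  (not all equal)
t=10: [154, 154, 154, 154, 154, 154, 154, 154]  (all equal)

Answer: 10
Key observation: Synchronization is absorbing here: once all oscillators are equal they stay equal, and step 10 is the first all-equal step.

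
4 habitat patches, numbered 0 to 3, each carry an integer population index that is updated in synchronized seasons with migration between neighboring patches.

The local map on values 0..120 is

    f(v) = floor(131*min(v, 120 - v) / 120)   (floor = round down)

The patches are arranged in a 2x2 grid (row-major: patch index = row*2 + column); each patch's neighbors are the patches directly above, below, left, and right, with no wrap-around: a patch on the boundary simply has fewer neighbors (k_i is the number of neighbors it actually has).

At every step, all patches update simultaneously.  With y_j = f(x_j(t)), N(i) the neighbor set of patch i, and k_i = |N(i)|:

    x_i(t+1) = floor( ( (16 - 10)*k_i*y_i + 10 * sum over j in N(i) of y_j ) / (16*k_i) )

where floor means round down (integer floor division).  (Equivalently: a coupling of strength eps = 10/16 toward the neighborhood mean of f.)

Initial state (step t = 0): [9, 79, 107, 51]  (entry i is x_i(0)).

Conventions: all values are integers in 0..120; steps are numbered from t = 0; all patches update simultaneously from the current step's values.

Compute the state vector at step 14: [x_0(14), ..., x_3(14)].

Simulating step by step:
t=0: [9, 79, 107, 51]
t=1: [21, 36, 25, 38]
t=2: [28, 34, 29, 36]
t=3: [32, 35, 33, 35]
t=4: [35, 36, 36, 37]
t=5: [38, 39, 39, 39]
t=6: [41, 41, 41, 42]
t=7: [44, 44, 44, 44]
t=8: [48, 48, 48, 48]
t=9: [52, 52, 52, 52]
t=10: [56, 56, 56, 56]
t=11: [61, 61, 61, 61]
t=12: [64, 64, 64, 64]
t=13: [61, 61, 61, 61]
t=14: [64, 64, 64, 64]

Answer: [64, 64, 64, 64]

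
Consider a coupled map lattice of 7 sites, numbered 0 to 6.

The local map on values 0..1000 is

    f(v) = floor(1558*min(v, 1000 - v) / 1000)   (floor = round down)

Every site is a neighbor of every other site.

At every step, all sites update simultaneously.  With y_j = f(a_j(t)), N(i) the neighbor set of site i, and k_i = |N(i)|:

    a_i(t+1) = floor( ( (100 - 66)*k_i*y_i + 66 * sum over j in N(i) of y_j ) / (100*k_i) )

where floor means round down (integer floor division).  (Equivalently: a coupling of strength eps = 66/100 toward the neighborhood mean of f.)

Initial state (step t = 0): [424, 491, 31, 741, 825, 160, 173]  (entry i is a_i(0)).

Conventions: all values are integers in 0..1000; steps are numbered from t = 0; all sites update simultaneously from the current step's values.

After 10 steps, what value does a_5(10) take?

Simulating step by step:
t=0: [424, 491, 31, 741, 825, 160, 173]
t=1: [444, 468, 304, 385, 355, 350, 355]
t=2: [614, 623, 564, 593, 582, 581, 582]
t=3: [628, 625, 646, 635, 639, 640, 639]
t=4: [569, 570, 562, 566, 565, 565, 565]
t=5: [674, 674, 677, 675, 675, 675, 675]
t=6: [506, 506, 505, 505, 505, 505, 505]
t=7: [770, 770, 770, 770, 770, 770, 770]
t=8: [358, 358, 358, 358, 358, 358, 358]
t=9: [557, 557, 557, 557, 557, 557, 557]
t=10: [690, 690, 690, 690, 690, 690, 690]

Answer: a_5(10) = 690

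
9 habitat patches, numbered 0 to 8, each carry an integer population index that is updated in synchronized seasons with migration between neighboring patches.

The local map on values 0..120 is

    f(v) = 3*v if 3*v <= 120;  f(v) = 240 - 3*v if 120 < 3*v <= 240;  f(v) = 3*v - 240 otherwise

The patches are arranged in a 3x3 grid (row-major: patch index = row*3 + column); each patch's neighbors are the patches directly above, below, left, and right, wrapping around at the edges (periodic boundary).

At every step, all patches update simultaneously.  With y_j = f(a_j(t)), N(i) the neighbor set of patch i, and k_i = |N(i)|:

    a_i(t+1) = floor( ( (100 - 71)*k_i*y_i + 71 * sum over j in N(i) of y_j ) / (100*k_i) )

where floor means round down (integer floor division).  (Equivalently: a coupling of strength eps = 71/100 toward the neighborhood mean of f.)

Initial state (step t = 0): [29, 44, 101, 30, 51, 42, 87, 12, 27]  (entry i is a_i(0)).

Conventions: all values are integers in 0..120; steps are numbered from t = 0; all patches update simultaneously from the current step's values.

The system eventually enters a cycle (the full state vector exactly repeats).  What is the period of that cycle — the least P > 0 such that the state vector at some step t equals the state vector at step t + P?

Answer: 4
Key observation: The state at step 34, [8, 8, 8, 10, 10, 10, 10, 10, 10], reappears at step 38 — and no state repeats earlier — so the cycle the system enters has period 4.

Derivation:
t=0: [29, 44, 101, 30, 51, 42, 87, 12, 27]
t=1: [75, 79, 87, 80, 87, 90, 58, 63, 65]
t=2: [20, 20, 22, 23, 21, 24, 38, 38, 42]
t=3: [72, 71, 73, 74, 74, 76, 96, 95, 98]
t=4: [27, 27, 26, 23, 23, 23, 38, 39, 38]
t=5: [84, 84, 83, 79, 79, 78, 100, 101, 100]
t=6: [18, 18, 18, 15, 15, 15, 41, 42, 41]
t=7: [63, 63, 63, 59, 58, 59, 92, 92, 92]
t=8: [50, 51, 50, 56, 56, 56, 43, 43, 43]
t=9: [90, 89, 90, 82, 81, 82, 100, 99, 100]
t=10: [30, 29, 30, 19, 17, 19, 44, 43, 44]
t=11: [86, 85, 86, 70, 70, 70, 96, 95, 96]
t=12: [24, 24, 24, 31, 30, 31, 38, 38, 38]
t=13: [83, 82, 83, 92, 92, 92, 102, 102, 102]
t=14: [23, 23, 23, 36, 36, 36, 50, 50, 50]
t=15: [79, 79, 79, 97, 97, 97, 89, 89, 89]
t=16: [15, 15, 15, 38, 38, 38, 27, 27, 27]
t=17: [63, 63, 63, 95, 95, 95, 80, 80, 80]
t=18: [40, 40, 40, 38, 38, 38, 17, 17, 17]
t=19: [106, 106, 106, 103, 103, 103, 74, 74, 74]
t=20: [65, 65, 65, 61, 61, 61, 37, 37, 37]
t=21: [58, 58, 58, 64, 64, 64, 89, 89, 89]
t=22: [55, 55, 55, 47, 47, 47, 37, 37, 37]
t=23: [85, 85, 85, 96, 96, 96, 102, 102, 102]
t=24: [29, 29, 29, 45, 45, 45, 53, 53, 53]
t=25: [89, 89, 89, 97, 97, 97, 86, 86, 86]
t=26: [29, 29, 29, 40, 40, 40, 25, 25, 25]
t=27: [90, 90, 90, 106, 106, 106, 85, 85, 85]
t=28: [35, 35, 35, 58, 58, 58, 28, 28, 28]
t=29: [94, 94, 94, 76, 76, 76, 84, 84, 84]
t=30: [31, 31, 31, 17, 17, 17, 17, 17, 17]
t=31: [78, 78, 78, 58, 58, 58, 58, 58, 58]
t=32: [27, 27, 27, 55, 55, 55, 55, 55, 55]
t=33: [78, 78, 78, 76, 76, 76, 76, 76, 76]
t=34: [8, 8, 8, 10, 10, 10, 10, 10, 10]
t=35: [26, 26, 26, 28, 28, 28, 28, 28, 28]
t=36: [80, 80, 80, 82, 82, 82, 82, 82, 82]
t=37: [2, 2, 2, 4, 4, 4, 4, 4, 4]
t=38: [8, 8, 8, 10, 10, 10, 10, 10, 10]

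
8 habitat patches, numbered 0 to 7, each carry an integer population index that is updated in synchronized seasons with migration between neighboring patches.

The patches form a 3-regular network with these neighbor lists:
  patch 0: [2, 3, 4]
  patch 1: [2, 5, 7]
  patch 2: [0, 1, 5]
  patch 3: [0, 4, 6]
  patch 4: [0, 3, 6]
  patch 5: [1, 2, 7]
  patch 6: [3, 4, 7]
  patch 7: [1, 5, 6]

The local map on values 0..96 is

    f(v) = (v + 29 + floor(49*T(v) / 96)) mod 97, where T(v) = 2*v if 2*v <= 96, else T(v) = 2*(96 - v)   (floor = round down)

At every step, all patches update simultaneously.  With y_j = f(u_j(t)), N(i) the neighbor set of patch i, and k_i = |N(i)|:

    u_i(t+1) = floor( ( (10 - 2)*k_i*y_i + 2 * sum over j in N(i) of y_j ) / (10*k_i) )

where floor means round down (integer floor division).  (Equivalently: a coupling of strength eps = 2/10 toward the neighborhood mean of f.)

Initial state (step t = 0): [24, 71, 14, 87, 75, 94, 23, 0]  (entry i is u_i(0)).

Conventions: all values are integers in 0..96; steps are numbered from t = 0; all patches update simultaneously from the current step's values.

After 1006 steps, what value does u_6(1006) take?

Simulating step by step:
t=0: [24, 71, 14, 87, 75, 94, 23, 0]
t=1: [69, 30, 54, 34, 34, 30, 65, 31]
t=2: [24, 85, 36, 3, 3, 85, 28, 86]
t=3: [66, 26, 12, 41, 41, 26, 74, 31]
t=4: [27, 79, 55, 15, 15, 79, 30, 85]
t=5: [76, 28, 31, 62, 62, 28, 80, 32]
t=6: [32, 85, 86, 28, 28, 85, 32, 87]
t=7: [87, 28, 32, 86, 86, 28, 87, 32]
t=8: [32, 86, 87, 28, 28, 86, 32, 87]
t=9: [87, 28, 32, 86, 86, 28, 87, 32]

Answer: u_6(1006) = 32
Key observation: The state at step 7, [87, 28, 32, 86, 86, 28, 87, 32], reappears at step 9: the system is in a cycle of period 2 from step 7 on.  Therefore the state at step 1006 equals the state at step 7 + ((1006 - 7) mod 2) = 8, which is [32, 86, 87, 28, 28, 86, 32, 87].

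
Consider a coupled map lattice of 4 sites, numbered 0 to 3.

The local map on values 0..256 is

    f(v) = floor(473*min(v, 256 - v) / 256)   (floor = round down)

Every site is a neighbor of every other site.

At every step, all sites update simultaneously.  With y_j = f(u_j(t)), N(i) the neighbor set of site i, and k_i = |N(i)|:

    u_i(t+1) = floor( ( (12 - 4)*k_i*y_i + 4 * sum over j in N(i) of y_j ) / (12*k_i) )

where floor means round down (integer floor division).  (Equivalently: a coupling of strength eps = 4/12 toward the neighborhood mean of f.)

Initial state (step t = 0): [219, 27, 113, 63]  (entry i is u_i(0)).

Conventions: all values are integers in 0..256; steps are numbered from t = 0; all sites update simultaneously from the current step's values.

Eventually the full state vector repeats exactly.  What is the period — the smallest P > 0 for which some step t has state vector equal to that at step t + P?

Answer: 14
Key observation: The state at step 62, [174, 170, 167, 174], reappears at step 76 — and no state repeats earlier — so the cycle the system enters has period 14.

Derivation:
t=0: [219, 27, 113, 63]
t=1: [86, 76, 164, 113]
t=2: [162, 152, 168, 190]
t=3: [168, 178, 162, 139]
t=4: [167, 157, 173, 197]
t=5: [158, 168, 152, 128]
t=6: [186, 175, 192, 216]
t=7: [123, 134, 117, 92]
t=8: [219, 218, 213, 186]
t=9: [76, 77, 82, 110]
t=10: [148, 149, 154, 183]
t=11: [190, 189, 184, 154]
t=12: [130, 131, 136, 167]
t=13: [223, 221, 216, 185]
t=14: [69, 72, 77, 109]
t=15: [137, 140, 145, 178]
t=16: [208, 205, 200, 166]
t=17: [99, 102, 107, 142]
t=18: [187, 190, 195, 203]
t=19: [121, 118, 113, 104]
t=20: [217, 214, 209, 200]
t=21: [77, 80, 85, 94]
t=22: [147, 150, 156, 164]
t=23: [194, 191, 185, 177]
t=24: [120, 123, 129, 137]
t=25: [222, 226, 230, 221]
t=26: [59, 56, 52, 61]
t=27: [107, 103, 100, 108]
t=28: [195, 191, 187, 196]
t=29: [114, 118, 122, 113]
t=30: [212, 216, 220, 211]
t=31: [78, 74, 70, 79]
t=32: [141, 137, 133, 142]
t=33: [214, 218, 222, 213]
t=34: [74, 70, 66, 75]
t=35: [133, 129, 125, 134]
t=36: [227, 231, 229, 226]
t=37: [52, 48, 49, 53]
t=38: [94, 90, 91, 95]
t=39: [171, 168, 169, 173]
t=40: [157, 160, 159, 155]
t=41: [181, 178, 179, 183]
t=42: [138, 142, 140, 136]
t=43: [217, 212, 214, 218]
t=44: [73, 78, 76, 72]
t=45: [135, 141, 139, 135]
t=46: [221, 214, 217, 221]
t=47: [66, 73, 70, 66]
t=48: [123, 130, 127, 123]
t=49: [228, 231, 232, 228]
t=50: [49, 46, 45, 49]
t=51: [88, 85, 84, 88]
t=52: [160, 157, 156, 160]
t=53: [178, 181, 182, 178]
t=54: [142, 139, 138, 142]
t=55: [211, 214, 216, 211]
t=56: [81, 77, 75, 81]
t=57: [147, 143, 140, 147]
t=58: [203, 207, 210, 203]
t=59: [94, 90, 87, 94]
t=60: [170, 166, 163, 170]
t=61: [160, 164, 167, 160]
t=62: [174, 170, 167, 174]
t=63: [153, 157, 160, 153]
t=64: [187, 183, 180, 187]
t=65: [129, 133, 136, 129]
t=66: [231, 227, 224, 231]
t=67: [48, 52, 55, 48]
t=68: [90, 94, 97, 90]
t=69: [168, 172, 175, 168]
t=70: [159, 155, 152, 159]
t=71: [181, 185, 188, 181]
t=72: [135, 131, 128, 135]
t=73: [225, 229, 232, 225]
t=74: [54, 50, 47, 54]
t=75: [96, 92, 89, 96]
t=76: [174, 170, 167, 174]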